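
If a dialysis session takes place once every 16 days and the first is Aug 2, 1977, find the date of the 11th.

Jan 9, 1978

The 11th occurrence is 10 intervals after the first: 10 × 16 = 160 days after Aug 2, 1977.
Aug has 31 days — 29 days to the end of Aug leaves 131.
Sep has 30 days (101 left).
Oct has 31 days (70 left).
Nov has 30 days (40 left).
Dec has 31 days (9 left).
9 days into Jan → Jan 9, 1978.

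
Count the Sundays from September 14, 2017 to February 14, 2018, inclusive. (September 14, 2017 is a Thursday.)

22

September 14, 2017 is a Thursday; the first Sunday on or after it is September 17, 2017 (3 days later).
From September 17, 2017 to February 14, 2018: 13 + 31 + 30 + 31 + 31 + 14 = 150 days (rest of September, October, November, December, January, February).
150 ÷ 7 = 21 full weeks with remainder 3, so 21 more Sundays after the first → 22.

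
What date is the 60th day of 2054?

January has 31 days (60 − 31 = 29 remain).
February has 28 days (29 − 28 = 1 remain).
1 into March → March 1.

2054-03-01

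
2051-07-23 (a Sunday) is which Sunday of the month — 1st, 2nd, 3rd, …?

4th

Day 23 falls in week ⌈23/7⌉ of the month.
Days 1–7 hold the 1st Sunday, 8–14 the 2nd, 15–21 the 3rd, 22–28 the 4th, 29–31 the 5th.
23 is in the range for the 4th.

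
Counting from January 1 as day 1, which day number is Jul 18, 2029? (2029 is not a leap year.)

199

Days in months before Jul: 31 + 28 + 31 + 30 + 31 + 30 = 181.
Plus 18 days into Jul → day 199.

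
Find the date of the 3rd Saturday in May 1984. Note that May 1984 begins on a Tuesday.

May 19, 1984

May 1984 begins on a Tuesday, so the first Saturday is May 5 (4 days later).
The 3rd Saturday is 2 weeks later: 5 + 14 = 19.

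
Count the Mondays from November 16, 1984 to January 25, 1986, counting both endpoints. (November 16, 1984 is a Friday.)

62

November 16, 1984 is a Friday; the first Monday on or after it is November 19, 1984 (3 days later).
From November 19, 1984 to January 25, 1986: 42 + 365 + 25 = 432 days (rest of 1984, 1985, to January 25, 1986 in 1986).
432 ÷ 7 = 61 full weeks with remainder 5, so 61 more Mondays after the first → 62.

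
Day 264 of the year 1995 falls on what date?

Jan has 31 days (264 − 31 = 233 remain).
Feb has 28 days (233 − 28 = 205 remain).
Mar has 31 days (205 − 31 = 174 remain).
Apr has 30 days (174 − 30 = 144 remain).
May has 31 days (144 − 31 = 113 remain).
Jun has 30 days (113 − 30 = 83 remain).
Jul has 31 days (83 − 31 = 52 remain).
Aug has 31 days (52 − 31 = 21 remain).
21 into Sep → Sep 21.

Sep 21, 1995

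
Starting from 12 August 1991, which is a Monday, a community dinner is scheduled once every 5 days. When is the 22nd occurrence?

25 November 1991

The 22nd occurrence is 21 intervals after the first: 21 × 5 = 105 days after 12 August 1991.
August has 31 days — 19 days to the end of August leaves 86.
September has 30 days (56 left).
October has 31 days (25 left).
25 days into November → 25 November 1991.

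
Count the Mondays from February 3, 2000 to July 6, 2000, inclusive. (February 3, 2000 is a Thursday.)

February 3, 2000 is a Thursday; the first Monday on or after it is February 7, 2000 (4 days later).
From February 7, 2000 to July 6, 2000: 22 + 31 + 30 + 31 + 30 + 6 = 150 days (rest of February, March, April, May, June, July).
150 ÷ 7 = 21 full weeks with remainder 3, so 21 more Mondays after the first → 22.

22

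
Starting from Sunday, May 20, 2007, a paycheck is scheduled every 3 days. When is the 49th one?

Oct 11, 2007

The 49th occurrence is 48 intervals after the first: 48 × 3 = 144 days after May 20, 2007.
May has 31 days — 11 days to the end of May leaves 133.
Jun has 30 days (103 left).
Jul has 31 days (72 left).
Aug has 31 days (41 left).
Sep has 30 days (11 left).
11 days into Oct → Oct 11, 2007.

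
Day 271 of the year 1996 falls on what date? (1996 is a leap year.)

27 September 1996

January has 31 days (271 − 31 = 240 remain).
February has 29 days (240 − 29 = 211 remain).
March has 31 days (211 − 31 = 180 remain).
April has 30 days (180 − 30 = 150 remain).
May has 31 days (150 − 31 = 119 remain).
June has 30 days (119 − 30 = 89 remain).
July has 31 days (89 − 31 = 58 remain).
August has 31 days (58 − 31 = 27 remain).
27 into September → September 27.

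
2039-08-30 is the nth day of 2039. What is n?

Days in months before August: 31 + 28 + 31 + 30 + 31 + 30 + 31 = 212.
Plus 30 days into August → day 242.

242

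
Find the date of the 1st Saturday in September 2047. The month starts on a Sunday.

September 2047 begins on a Sunday, so the first Saturday is September 7 (6 days later).

7 September 2047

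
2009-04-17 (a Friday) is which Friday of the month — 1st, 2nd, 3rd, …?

3rd

Day 17 falls in week ⌈17/7⌉ of the month.
Days 1–7 hold the 1st Friday, 8–14 the 2nd, 15–21 the 3rd, 22–28 the 4th, 29–31 the 5th.
17 is in the range for the 3rd.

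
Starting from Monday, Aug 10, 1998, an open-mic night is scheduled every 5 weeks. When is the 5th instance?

The 5th occurrence is 4 intervals after the first: 4 × 35 = 140 days after Aug 10, 1998.
Aug has 31 days — 21 days to the end of Aug leaves 119.
Sep has 30 days (89 left).
Oct has 31 days (58 left).
Nov has 30 days (28 left).
28 days into Dec → Dec 28, 1998.

Dec 28, 1998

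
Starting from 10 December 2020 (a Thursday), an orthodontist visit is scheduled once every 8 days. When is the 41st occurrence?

26 October 2021

The 41st occurrence is 40 intervals after the first: 40 × 8 = 320 days after 10 December 2020.
December has 31 days — 21 days to the end of December leaves 299.
January has 31 days (268 left).
February has 28 days (240 left).
March has 31 days (209 left).
April has 30 days (179 left).
May has 31 days (148 left).
June has 30 days (118 left).
July has 31 days (87 left).
August has 31 days (56 left).
September has 30 days (26 left).
26 days into October → 26 October 2021.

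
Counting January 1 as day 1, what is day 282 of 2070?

Oct 9, 2070

Jan has 31 days (282 − 31 = 251 remain).
Feb has 28 days (251 − 28 = 223 remain).
Mar has 31 days (223 − 31 = 192 remain).
Apr has 30 days (192 − 30 = 162 remain).
May has 31 days (162 − 31 = 131 remain).
Jun has 30 days (131 − 30 = 101 remain).
Jul has 31 days (101 − 31 = 70 remain).
Aug has 31 days (70 − 31 = 39 remain).
Sep has 30 days (39 − 30 = 9 remain).
9 into Oct → Oct 9.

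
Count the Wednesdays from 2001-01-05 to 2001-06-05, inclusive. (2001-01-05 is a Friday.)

21

2001-01-05 is a Friday; the first Wednesday on or after it is 2001-01-10 (5 days later).
From 2001-01-10 to 2001-06-05: 21 + 28 + 31 + 30 + 31 + 5 = 146 days (rest of January, February, March, April, May, June).
146 ÷ 7 = 20 full weeks with remainder 6, so 20 more Wednesdays after the first → 21.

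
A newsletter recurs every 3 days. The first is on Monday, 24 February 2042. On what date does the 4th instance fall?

5 March 2042

The 4th occurrence is 3 intervals after the first: 3 × 3 = 9 days after 24 February 2042.
February has 28 days — 4 days to the end of February leaves 5.
5 days into March → 5 March 2042.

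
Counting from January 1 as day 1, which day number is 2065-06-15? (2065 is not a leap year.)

Days in months before June: 31 + 28 + 31 + 30 + 31 = 151.
Plus 15 days into June → day 166.

166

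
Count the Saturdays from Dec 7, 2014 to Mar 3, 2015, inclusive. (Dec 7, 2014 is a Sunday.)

12

Dec 7, 2014 is a Sunday; the first Saturday on or after it is Dec 13, 2014 (6 days later).
From Dec 13, 2014 to Mar 3, 2015: 18 + 31 + 28 + 3 = 80 days (rest of Dec, Jan, Feb, Mar).
80 ÷ 7 = 11 full weeks with remainder 3, so 11 more Saturdays after the first → 12.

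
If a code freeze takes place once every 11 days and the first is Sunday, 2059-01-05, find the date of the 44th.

The 44th occurrence is 43 intervals after the first: 43 × 11 = 473 days after 2059-01-05.
January has 31 days — 26 days to the end of January leaves 447.
From end of January to end of 2059 is 334 days (113 left).
January has 31 days (82 left).
February has 29 days (53 left).
March has 31 days (22 left).
22 days into April → 2060-04-22.

2060-04-22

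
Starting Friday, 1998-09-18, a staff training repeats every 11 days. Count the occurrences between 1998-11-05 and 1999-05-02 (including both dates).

Occurrences land 11·i days after 1998-09-18 for i = 0, 1, 2, …
1998-11-05 is 48 days after the start; 48 ÷ 11 = 4 remainder 4; since the remainder is 4, round up to i = 5. First occurrence in the window: #6 on 1998-11-12 (5×11 = 55 days in).
1999-05-02 is 226 days after the start; 226 ÷ 11 = 20 remainder 6. Last occurrence in the window: #21 on 1999-04-26.
Occurrences #6 through #21: 16 in total.

16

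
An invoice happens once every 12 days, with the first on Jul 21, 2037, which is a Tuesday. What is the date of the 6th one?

The 6th occurrence is 5 intervals after the first: 5 × 12 = 60 days after Jul 21, 2037.
Jul has 31 days — 10 days to the end of Jul leaves 50.
Aug has 31 days (19 left).
19 days into Sep → Sep 19, 2037.

Sep 19, 2037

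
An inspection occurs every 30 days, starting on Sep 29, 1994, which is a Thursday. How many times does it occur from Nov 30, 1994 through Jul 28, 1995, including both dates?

Occurrences land 30·i days after Sep 29, 1994 for i = 0, 1, 2, …
Nov 30, 1994 is 62 days after the start; 62 ÷ 30 = 2 remainder 2; since the remainder is 2, round up to i = 3. First occurrence in the window: #4 on Dec 28, 1994 (3×30 = 90 days in).
Jul 28, 1995 is 302 days after the start; 302 ÷ 30 = 10 remainder 2. Last occurrence in the window: #11 on Jul 26, 1995.
Occurrences #4 through #11: 8 in total.

8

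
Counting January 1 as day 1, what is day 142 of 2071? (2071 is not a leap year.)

January has 31 days (142 − 31 = 111 remain).
February has 28 days (111 − 28 = 83 remain).
March has 31 days (83 − 31 = 52 remain).
April has 30 days (52 − 30 = 22 remain).
22 into May → May 22.

May 22, 2071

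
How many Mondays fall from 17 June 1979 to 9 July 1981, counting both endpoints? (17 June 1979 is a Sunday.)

17 June 1979 is a Sunday; the first Monday on or after it is 18 June 1979 (1 day later).
From 18 June 1979 to 9 July 1981: 196 + 366 + 190 = 752 days (rest of 1979, 1980, to 9 July 1981 in 1981).
752 ÷ 7 = 107 full weeks with remainder 3, so 107 more Mondays after the first → 108.

108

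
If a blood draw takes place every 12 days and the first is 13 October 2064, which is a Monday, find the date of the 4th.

The 4th occurrence is 3 intervals after the first: 3 × 12 = 36 days after 13 October 2064.
October has 31 days — 18 days to the end of October leaves 18.
18 days into November → 18 November 2064.

18 November 2064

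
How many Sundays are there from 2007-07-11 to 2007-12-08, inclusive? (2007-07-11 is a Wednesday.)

2007-07-11 is a Wednesday; the first Sunday on or after it is 2007-07-15 (4 days later).
From 2007-07-15 to 2007-12-08: 16 + 31 + 30 + 31 + 30 + 8 = 146 days (rest of July, August, September, October, November, December).
146 ÷ 7 = 20 full weeks with remainder 6, so 20 more Sundays after the first → 21.

21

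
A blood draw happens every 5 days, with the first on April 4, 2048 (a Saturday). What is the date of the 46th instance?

November 15, 2048

The 46th occurrence is 45 intervals after the first: 45 × 5 = 225 days after April 4, 2048.
April has 30 days — 26 days to the end of April leaves 199.
May has 31 days (168 left).
June has 30 days (138 left).
July has 31 days (107 left).
August has 31 days (76 left).
September has 30 days (46 left).
October has 31 days (15 left).
15 days into November → November 15, 2048.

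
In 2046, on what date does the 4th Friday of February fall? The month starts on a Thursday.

23 February 2046

February 2046 begins on a Thursday, so the first Friday is February 2 (1 day later).
The 4th Friday is 3 weeks later: 2 + 21 = 23.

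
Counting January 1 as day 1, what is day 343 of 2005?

Jan has 31 days (343 − 31 = 312 remain).
Feb has 28 days (312 − 28 = 284 remain).
Mar has 31 days (284 − 31 = 253 remain).
Apr has 30 days (253 − 30 = 223 remain).
May has 31 days (223 − 31 = 192 remain).
Jun has 30 days (192 − 30 = 162 remain).
Jul has 31 days (162 − 31 = 131 remain).
Aug has 31 days (131 − 31 = 100 remain).
Sep has 30 days (100 − 30 = 70 remain).
Oct has 31 days (70 − 31 = 39 remain).
Nov has 30 days (39 − 30 = 9 remain).
9 into Dec → Dec 9.

Dec 9, 2005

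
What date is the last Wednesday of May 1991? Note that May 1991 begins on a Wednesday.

May 1991 begins on a Wednesday, so the first Wednesday is May 1.
May 1991 has 31 days. Adding weeks: 1, 8, 15, 22, 29 — the last one ≤ 31 is the 29th.

May 29, 1991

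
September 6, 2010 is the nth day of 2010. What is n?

249

Days in months before September: 31 + 28 + 31 + 30 + 31 + 30 + 31 + 31 = 243.
Plus 6 days into September → day 249.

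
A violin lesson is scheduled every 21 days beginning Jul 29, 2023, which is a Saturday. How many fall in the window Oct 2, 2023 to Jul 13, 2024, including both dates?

Occurrences land 21·i days after Jul 29, 2023 for i = 0, 1, 2, …
Oct 2, 2023 is 65 days after the start; 65 ÷ 21 = 3 remainder 2; since the remainder is 2, round up to i = 4. First occurrence in the window: #5 on Oct 21, 2023 (4×21 = 84 days in).
Jul 13, 2024 is 350 days after the start; 350 ÷ 21 = 16 remainder 14. Last occurrence in the window: #17 on Jun 29, 2024.
Occurrences #5 through #17: 13 in total.

13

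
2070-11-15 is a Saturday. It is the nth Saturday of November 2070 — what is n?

3rd

Day 15 falls in week ⌈15/7⌉ of the month.
Days 1–7 hold the 1st Saturday, 8–14 the 2nd, 15–21 the 3rd, 22–28 the 4th, 29–31 the 5th.
15 is in the range for the 3rd.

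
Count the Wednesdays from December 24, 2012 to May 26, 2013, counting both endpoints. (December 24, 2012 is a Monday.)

22

December 24, 2012 is a Monday; the first Wednesday on or after it is December 26, 2012 (2 days later).
From December 26, 2012 to May 26, 2013: 5 + 31 + 28 + 31 + 30 + 26 = 151 days (rest of December, January, February, March, April, May).
151 ÷ 7 = 21 full weeks with remainder 4, so 21 more Wednesdays after the first → 22.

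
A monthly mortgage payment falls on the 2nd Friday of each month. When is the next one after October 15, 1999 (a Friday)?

November 12, 1999

October 1999 starts on a Friday; its first Friday is the 1st, so the 2nd Friday is the 8th — October 8, 1999.
That is not after October 15, 1999, so look at November 1999.
November 1999 starts on a Monday; its first Friday is the 5th, so the 2nd Friday is the 12th — November 12, 1999.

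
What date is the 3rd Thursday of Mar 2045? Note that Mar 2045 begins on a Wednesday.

Mar 2045 begins on a Wednesday, so the first Thursday is Mar 2 (1 day later).
The 3rd Thursday is 2 weeks later: 2 + 14 = 16.

Mar 16, 2045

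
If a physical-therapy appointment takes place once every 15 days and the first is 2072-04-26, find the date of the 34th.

The 34th occurrence is 33 intervals after the first: 33 × 15 = 495 days after 2072-04-26.
April has 30 days — 4 days to the end of April leaves 491.
From end of April to end of 2072 is 245 days (246 left).
January has 31 days (215 left).
February has 28 days (187 left).
March has 31 days (156 left).
April has 30 days (126 left).
May has 31 days (95 left).
June has 30 days (65 left).
July has 31 days (34 left).
August has 31 days (3 left).
3 days into September → 2073-09-03.

2073-09-03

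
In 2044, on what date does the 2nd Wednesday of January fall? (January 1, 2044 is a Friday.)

13 January 2044

January 2044 begins on a Friday, so the first Wednesday is January 6 (5 days later).
The 2nd Wednesday is 1 weeks later: 6 + 7 = 13.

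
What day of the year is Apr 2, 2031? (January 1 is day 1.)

Days in months before Apr: 31 + 28 + 31 = 90.
Plus 2 days into Apr → day 92.

92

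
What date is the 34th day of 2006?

Jan has 31 days (34 − 31 = 3 remain).
3 into Feb → Feb 3.

Feb 3, 2006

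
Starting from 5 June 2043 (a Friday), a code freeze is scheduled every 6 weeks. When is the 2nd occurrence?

The 2nd occurrence is 1 interval after the first: 1 × 42 = 42 days after 5 June 2043.
June has 30 days — 25 days to the end of June leaves 17.
17 days into July → 17 July 2043.

17 July 2043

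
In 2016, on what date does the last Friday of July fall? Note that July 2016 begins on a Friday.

July 2016 begins on a Friday, so the first Friday is July 1.
July 2016 has 31 days. Adding weeks: 1, 8, 15, 22, 29 — the last one ≤ 31 is the 29th.

2016-07-29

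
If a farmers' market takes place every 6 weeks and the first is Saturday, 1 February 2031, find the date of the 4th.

The 4th occurrence is 3 intervals after the first: 3 × 42 = 126 days after 1 February 2031.
February has 28 days — 27 days to the end of February leaves 99.
March has 31 days (68 left).
April has 30 days (38 left).
May has 31 days (7 left).
7 days into June → 7 June 2031.

7 June 2031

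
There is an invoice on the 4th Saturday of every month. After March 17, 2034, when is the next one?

March 25, 2034

March 2034 starts on a Wednesday; its first Saturday is the 4th, so the 4th Saturday is the 25th — March 25, 2034.
March 25, 2034 is after March 17, 2034, so that is the next one.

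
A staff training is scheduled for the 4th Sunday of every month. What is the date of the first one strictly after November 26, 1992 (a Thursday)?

November 1992 starts on a Sunday; its first Sunday is the 1st, so the 4th Sunday is the 22nd — November 22, 1992.
That is not after November 26, 1992, so look at December 1992.
December 1992 starts on a Tuesday; its first Sunday is the 6th, so the 4th Sunday is the 27th — December 27, 1992.

December 27, 1992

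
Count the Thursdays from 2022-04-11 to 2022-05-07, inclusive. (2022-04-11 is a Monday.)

4

2022-04-11 is a Monday; the first Thursday on or after it is 2022-04-14 (3 days later).
From 2022-04-14 to 2022-05-07: 16 + 7 = 23 days (rest of April, May).
23 ÷ 7 = 3 full weeks with remainder 2, so 3 more Thursdays after the first → 4.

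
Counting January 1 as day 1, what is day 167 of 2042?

Jan has 31 days (167 − 31 = 136 remain).
Feb has 28 days (136 − 28 = 108 remain).
Mar has 31 days (108 − 31 = 77 remain).
Apr has 30 days (77 − 30 = 47 remain).
May has 31 days (47 − 31 = 16 remain).
16 into Jun → Jun 16.

Jun 16, 2042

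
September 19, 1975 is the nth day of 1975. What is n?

Days in months before September: 31 + 28 + 31 + 30 + 31 + 30 + 31 + 31 = 243.
Plus 19 days into September → day 262.

262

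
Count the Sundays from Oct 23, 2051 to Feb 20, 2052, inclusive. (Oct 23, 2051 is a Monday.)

17

Oct 23, 2051 is a Monday; the first Sunday on or after it is Oct 29, 2051 (6 days later).
From Oct 29, 2051 to Feb 20, 2052: 2 + 30 + 31 + 31 + 20 = 114 days (rest of Oct, Nov, Dec, Jan, Feb).
114 ÷ 7 = 16 full weeks with remainder 2, so 16 more Sundays after the first → 17.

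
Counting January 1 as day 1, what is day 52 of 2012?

January has 31 days (52 − 31 = 21 remain).
21 into February → February 21.

2012-02-21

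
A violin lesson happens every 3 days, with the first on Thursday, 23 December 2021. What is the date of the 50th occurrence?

The 50th occurrence is 49 intervals after the first: 49 × 3 = 147 days after 23 December 2021.
December has 31 days — 8 days to the end of December leaves 139.
January has 31 days (108 left).
February has 28 days (80 left).
March has 31 days (49 left).
April has 30 days (19 left).
19 days into May → 19 May 2022.

19 May 2022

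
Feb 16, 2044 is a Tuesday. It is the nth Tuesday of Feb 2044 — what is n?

3rd

Day 16 falls in week ⌈16/7⌉ of the month.
Days 1–7 hold the 1st Tuesday, 8–14 the 2nd, 15–21 the 3rd, 22–28 the 4th, 29–31 the 5th.
16 is in the range for the 3rd.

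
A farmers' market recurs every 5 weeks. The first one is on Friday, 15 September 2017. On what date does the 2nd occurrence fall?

The 2nd occurrence is 1 interval after the first: 1 × 35 = 35 days after 15 September 2017.
September has 30 days — 15 days to the end of September leaves 20.
20 days into October → 20 October 2017.

20 October 2017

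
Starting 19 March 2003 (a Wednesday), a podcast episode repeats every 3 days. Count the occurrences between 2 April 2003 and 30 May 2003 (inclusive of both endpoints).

20

Occurrences land 3·i days after 19 March 2003 for i = 0, 1, 2, …
2 April 2003 is 14 days after the start; 14 ÷ 3 = 4 remainder 2; since the remainder is 2, round up to i = 5. First occurrence in the window: #6 on 3 April 2003 (5×3 = 15 days in).
30 May 2003 is 72 days after the start; 72 ÷ 3 = 24 remainder 0. Last occurrence in the window: #25 on 30 May 2003.
Occurrences #6 through #25: 20 in total.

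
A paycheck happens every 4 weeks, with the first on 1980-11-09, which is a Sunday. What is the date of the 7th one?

1981-04-26

The 7th occurrence is 6 intervals after the first: 6 × 28 = 168 days after 1980-11-09.
November has 30 days — 21 days to the end of November leaves 147.
December has 31 days (116 left).
January has 31 days (85 left).
February has 28 days (57 left).
March has 31 days (26 left).
26 days into April → 1981-04-26.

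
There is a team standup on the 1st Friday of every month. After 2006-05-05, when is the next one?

2006-06-02

May 2006 starts on a Monday, so its 1st Friday is 2006-05-05 (4 days in).
That is not after 2006-05-05, so look at June 2006.
June 2006 starts on a Thursday, so its 1st Friday is 2006-06-02 (1 day in).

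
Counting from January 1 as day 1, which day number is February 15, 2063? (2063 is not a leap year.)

46

Days in months before February: 31 = 31.
Plus 15 days into February → day 46.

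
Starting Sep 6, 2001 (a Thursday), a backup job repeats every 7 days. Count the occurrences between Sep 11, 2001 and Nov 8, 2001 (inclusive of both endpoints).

Occurrences land 7·i days after Sep 6, 2001 for i = 0, 1, 2, …
Sep 11, 2001 is 5 days after the start; 5 ÷ 7 = 0 remainder 5; since the remainder is 5, round up to i = 1. First occurrence in the window: #2 on Sep 13, 2001 (1×7 = 7 days in).
Nov 8, 2001 is 63 days after the start; 63 ÷ 7 = 9 remainder 0. Last occurrence in the window: #10 on Nov 8, 2001.
Occurrences #2 through #10: 9 in total.

9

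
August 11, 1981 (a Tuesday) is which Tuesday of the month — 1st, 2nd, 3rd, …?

Day 11 falls in week ⌈11/7⌉ of the month.
Days 1–7 hold the 1st Tuesday, 8–14 the 2nd, 15–21 the 3rd, 22–28 the 4th, 29–31 the 5th.
11 is in the range for the 2nd.

2nd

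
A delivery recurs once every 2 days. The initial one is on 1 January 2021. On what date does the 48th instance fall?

The 48th occurrence is 47 intervals after the first: 47 × 2 = 94 days after 1 January 2021.
January has 31 days — 30 days to the end of January leaves 64.
February has 28 days (36 left).
March has 31 days (5 left).
5 days into April → 5 April 2021.

5 April 2021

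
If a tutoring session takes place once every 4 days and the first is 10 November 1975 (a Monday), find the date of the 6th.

30 November 1975

The 6th occurrence is 5 intervals after the first: 5 × 4 = 20 days after 10 November 1975.
20 days later is 30 November 1975.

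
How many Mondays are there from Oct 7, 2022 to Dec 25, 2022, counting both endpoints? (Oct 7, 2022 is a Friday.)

Oct 7, 2022 is a Friday; the first Monday on or after it is Oct 10, 2022 (3 days later).
From Oct 10, 2022 to Dec 25, 2022: 21 + 30 + 25 = 76 days (rest of Oct, Nov, Dec).
76 ÷ 7 = 10 full weeks with remainder 6, so 10 more Mondays after the first → 11.

11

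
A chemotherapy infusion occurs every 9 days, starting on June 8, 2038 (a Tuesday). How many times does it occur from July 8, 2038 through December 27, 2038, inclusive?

Occurrences land 9·i days after June 8, 2038 for i = 0, 1, 2, …
July 8, 2038 is 30 days after the start; 30 ÷ 9 = 3 remainder 3; since the remainder is 3, round up to i = 4. First occurrence in the window: #5 on July 14, 2038 (4×9 = 36 days in).
December 27, 2038 is 202 days after the start; 202 ÷ 9 = 22 remainder 4. Last occurrence in the window: #23 on December 23, 2038.
Occurrences #5 through #23: 19 in total.

19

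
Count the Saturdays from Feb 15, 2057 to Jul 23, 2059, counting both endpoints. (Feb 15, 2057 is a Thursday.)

Feb 15, 2057 is a Thursday; the first Saturday on or after it is Feb 17, 2057 (2 days later).
From Feb 17, 2057 to Jul 23, 2059: 317 + 365 + 204 = 886 days (rest of 2057, 2058, to Jul 23, 2059 in 2059).
886 ÷ 7 = 126 full weeks with remainder 4, so 126 more Saturdays after the first → 127.

127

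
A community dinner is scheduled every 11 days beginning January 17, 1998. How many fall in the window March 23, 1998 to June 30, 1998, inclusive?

Occurrences land 11·i days after January 17, 1998 for i = 0, 1, 2, …
March 23, 1998 is 65 days after the start; 65 ÷ 11 = 5 remainder 10; since the remainder is 10, round up to i = 6. First occurrence in the window: #7 on March 24, 1998 (6×11 = 66 days in).
June 30, 1998 is 164 days after the start; 164 ÷ 11 = 14 remainder 10. Last occurrence in the window: #15 on June 20, 1998.
Occurrences #7 through #15: 9 in total.

9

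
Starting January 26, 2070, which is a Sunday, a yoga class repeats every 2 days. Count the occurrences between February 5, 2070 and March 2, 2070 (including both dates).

Occurrences land 2·i days after January 26, 2070 for i = 0, 1, 2, …
February 5, 2070 is 10 days after the start; 10 ÷ 2 = 5 remainder 0. First occurrence in the window: #6 on February 5, 2070 (5×2 = 10 days in).
March 2, 2070 is 35 days after the start; 35 ÷ 2 = 17 remainder 1. Last occurrence in the window: #18 on March 1, 2070.
Occurrences #6 through #18: 13 in total.

13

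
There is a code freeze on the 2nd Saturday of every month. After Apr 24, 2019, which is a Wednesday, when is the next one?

Apr 2019 starts on a Monday; its first Saturday is the 6th, so the 2nd Saturday is the 13th — Apr 13, 2019.
That is not after Apr 24, 2019, so look at May 2019.
May 2019 starts on a Wednesday; its first Saturday is the 4th, so the 2nd Saturday is the 11th — May 11, 2019.

May 11, 2019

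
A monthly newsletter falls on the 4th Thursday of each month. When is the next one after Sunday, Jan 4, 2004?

Jan 22, 2004

Jan 2004 starts on a Thursday; its first Thursday is the 1st, so the 4th Thursday is the 22nd — Jan 22, 2004.
Jan 22, 2004 is after Jan 4, 2004, so that is the next one.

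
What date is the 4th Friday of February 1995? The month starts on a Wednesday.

24 February 1995

February 1995 begins on a Wednesday, so the first Friday is February 3 (2 days later).
The 4th Friday is 3 weeks later: 3 + 21 = 24.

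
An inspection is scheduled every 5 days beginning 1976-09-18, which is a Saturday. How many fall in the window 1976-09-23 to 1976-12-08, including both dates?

Occurrences land 5·i days after 1976-09-18 for i = 0, 1, 2, …
1976-09-23 is 5 days after the start; 5 ÷ 5 = 1 remainder 0. First occurrence in the window: #2 on 1976-09-23 (1×5 = 5 days in).
1976-12-08 is 81 days after the start; 81 ÷ 5 = 16 remainder 1. Last occurrence in the window: #17 on 1976-12-07.
Occurrences #2 through #17: 16 in total.

16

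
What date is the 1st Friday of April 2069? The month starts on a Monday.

2069-04-05

April 2069 begins on a Monday, so the first Friday is April 5 (4 days later).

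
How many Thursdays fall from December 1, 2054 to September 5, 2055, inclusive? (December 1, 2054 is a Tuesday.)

December 1, 2054 is a Tuesday; the first Thursday on or after it is December 3, 2054 (2 days later).
From December 3, 2054 to September 5, 2055: 28 + 31 + 28 + 31 + 30 + 31 + 30 + 31 + 31 + 5 = 276 days (rest of December, January, February, March, April, May, June, July, August, September).
276 ÷ 7 = 39 full weeks with remainder 3, so 39 more Thursdays after the first → 40.

40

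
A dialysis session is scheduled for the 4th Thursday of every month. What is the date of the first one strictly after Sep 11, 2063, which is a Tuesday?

Sep 27, 2063

Sep 2063 starts on a Saturday; its first Thursday is the 6th, so the 4th Thursday is the 27th — Sep 27, 2063.
Sep 27, 2063 is after Sep 11, 2063, so that is the next one.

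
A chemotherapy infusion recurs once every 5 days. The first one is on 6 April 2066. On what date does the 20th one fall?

10 July 2066

The 20th occurrence is 19 intervals after the first: 19 × 5 = 95 days after 6 April 2066.
April has 30 days — 24 days to the end of April leaves 71.
May has 31 days (40 left).
June has 30 days (10 left).
10 days into July → 10 July 2066.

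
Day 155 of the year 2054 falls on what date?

2054-06-04

January has 31 days (155 − 31 = 124 remain).
February has 28 days (124 − 28 = 96 remain).
March has 31 days (96 − 31 = 65 remain).
April has 30 days (65 − 30 = 35 remain).
May has 31 days (35 − 31 = 4 remain).
4 into June → June 4.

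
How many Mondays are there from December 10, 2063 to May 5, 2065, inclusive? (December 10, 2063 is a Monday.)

December 10, 2063 is a Monday; the first Monday on or after it is December 10, 2063.
From December 10, 2063 to May 5, 2065: 21 + 366 + 125 = 512 days (rest of 2063, 2064, to May 5, 2065 in 2065).
512 ÷ 7 = 73 full weeks with remainder 1, so 73 more Mondays after the first → 74.

74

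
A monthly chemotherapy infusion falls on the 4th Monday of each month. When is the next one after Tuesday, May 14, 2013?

May 2013 starts on a Wednesday; its first Monday is the 6th, so the 4th Monday is the 27th — May 27, 2013.
May 27, 2013 is after May 14, 2013, so that is the next one.

May 27, 2013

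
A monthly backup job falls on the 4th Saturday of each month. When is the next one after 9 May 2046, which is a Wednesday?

May 2046 starts on a Tuesday; its first Saturday is the 5th, so the 4th Saturday is the 26th — 26 May 2046.
26 May 2046 is after 9 May 2046, so that is the next one.

26 May 2046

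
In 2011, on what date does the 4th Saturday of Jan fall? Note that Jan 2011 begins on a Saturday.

Jan 22, 2011

Jan 2011 begins on a Saturday, so the first Saturday is Jan 1.
The 4th Saturday is 3 weeks later: 1 + 21 = 22.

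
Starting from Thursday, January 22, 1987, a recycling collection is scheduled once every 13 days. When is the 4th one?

March 2, 1987

The 4th occurrence is 3 intervals after the first: 3 × 13 = 39 days after January 22, 1987.
January has 31 days — 9 days to the end of January leaves 30.
February has 28 days (2 left).
2 days into March → March 2, 1987.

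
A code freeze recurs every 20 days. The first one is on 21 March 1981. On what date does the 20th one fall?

The 20th occurrence is 19 intervals after the first: 19 × 20 = 380 days after 21 March 1981.
March has 31 days — 10 days to the end of March leaves 370.
April has 30 days (340 left).
May has 31 days (309 left).
June has 30 days (279 left).
July has 31 days (248 left).
August has 31 days (217 left).
September has 30 days (187 left).
October has 31 days (156 left).
November has 30 days (126 left).
December has 31 days (95 left).
January has 31 days (64 left).
February has 28 days (36 left).
March has 31 days (5 left).
5 days into April → 5 April 1982.

5 April 1982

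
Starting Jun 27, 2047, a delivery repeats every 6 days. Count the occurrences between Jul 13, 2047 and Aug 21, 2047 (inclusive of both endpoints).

7

Occurrences land 6·i days after Jun 27, 2047 for i = 0, 1, 2, …
Jul 13, 2047 is 16 days after the start; 16 ÷ 6 = 2 remainder 4; since the remainder is 4, round up to i = 3. First occurrence in the window: #4 on Jul 15, 2047 (3×6 = 18 days in).
Aug 21, 2047 is 55 days after the start; 55 ÷ 6 = 9 remainder 1. Last occurrence in the window: #10 on Aug 20, 2047.
Occurrences #4 through #10: 7 in total.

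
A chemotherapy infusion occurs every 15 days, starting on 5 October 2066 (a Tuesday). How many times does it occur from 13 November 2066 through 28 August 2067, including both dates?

19

Occurrences land 15·i days after 5 October 2066 for i = 0, 1, 2, …
13 November 2066 is 39 days after the start; 39 ÷ 15 = 2 remainder 9; since the remainder is 9, round up to i = 3. First occurrence in the window: #4 on 19 November 2066 (3×15 = 45 days in).
28 August 2067 is 327 days after the start; 327 ÷ 15 = 21 remainder 12. Last occurrence in the window: #22 on 16 August 2067.
Occurrences #4 through #22: 19 in total.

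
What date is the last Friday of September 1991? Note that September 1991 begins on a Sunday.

September 1991 begins on a Sunday, so the first Friday is September 6 (5 days later).
September 1991 has 30 days. Adding weeks: 6, 13, 20, 27 — the last one ≤ 30 is the 27th.

September 27, 1991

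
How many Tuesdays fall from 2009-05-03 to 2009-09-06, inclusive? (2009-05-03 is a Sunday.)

18

2009-05-03 is a Sunday; the first Tuesday on or after it is 2009-05-05 (2 days later).
From 2009-05-05 to 2009-09-06: 26 + 30 + 31 + 31 + 6 = 124 days (rest of May, June, July, August, September).
124 ÷ 7 = 17 full weeks with remainder 5, so 17 more Tuesdays after the first → 18.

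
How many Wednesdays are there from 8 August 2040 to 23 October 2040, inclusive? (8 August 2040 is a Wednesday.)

8 August 2040 is a Wednesday; the first Wednesday on or after it is 8 August 2040.
From 8 August 2040 to 23 October 2040: 23 + 30 + 23 = 76 days (rest of August, September, October).
76 ÷ 7 = 10 full weeks with remainder 6, so 10 more Wednesdays after the first → 11.

11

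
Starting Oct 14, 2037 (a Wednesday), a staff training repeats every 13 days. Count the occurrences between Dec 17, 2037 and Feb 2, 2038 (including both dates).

4

Occurrences land 13·i days after Oct 14, 2037 for i = 0, 1, 2, …
Dec 17, 2037 is 64 days after the start; 64 ÷ 13 = 4 remainder 12; since the remainder is 12, round up to i = 5. First occurrence in the window: #6 on Dec 18, 2037 (5×13 = 65 days in).
Feb 2, 2038 is 111 days after the start; 111 ÷ 13 = 8 remainder 7. Last occurrence in the window: #9 on Jan 26, 2038.
Occurrences #6 through #9: 4 in total.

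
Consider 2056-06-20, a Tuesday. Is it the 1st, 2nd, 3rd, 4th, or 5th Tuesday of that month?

Day 20 falls in week ⌈20/7⌉ of the month.
Days 1–7 hold the 1st Tuesday, 8–14 the 2nd, 15–21 the 3rd, 22–28 the 4th, 29–31 the 5th.
20 is in the range for the 3rd.

3rd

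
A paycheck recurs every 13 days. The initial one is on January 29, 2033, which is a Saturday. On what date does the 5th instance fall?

The 5th occurrence is 4 intervals after the first: 4 × 13 = 52 days after January 29, 2033.
January has 31 days — 2 days to the end of January leaves 50.
February has 28 days (22 left).
22 days into March → March 22, 2033.

March 22, 2033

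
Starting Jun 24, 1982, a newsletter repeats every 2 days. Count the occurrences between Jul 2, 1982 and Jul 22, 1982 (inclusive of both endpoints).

11

Occurrences land 2·i days after Jun 24, 1982 for i = 0, 1, 2, …
Jul 2, 1982 is 8 days after the start; 8 ÷ 2 = 4 remainder 0. First occurrence in the window: #5 on Jul 2, 1982 (4×2 = 8 days in).
Jul 22, 1982 is 28 days after the start; 28 ÷ 2 = 14 remainder 0. Last occurrence in the window: #15 on Jul 22, 1982.
Occurrences #5 through #15: 11 in total.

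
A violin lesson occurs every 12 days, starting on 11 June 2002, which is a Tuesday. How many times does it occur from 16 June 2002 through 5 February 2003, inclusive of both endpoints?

19

Occurrences land 12·i days after 11 June 2002 for i = 0, 1, 2, …
16 June 2002 is 5 days after the start; 5 ÷ 12 = 0 remainder 5; since the remainder is 5, round up to i = 1. First occurrence in the window: #2 on 23 June 2002 (1×12 = 12 days in).
5 February 2003 is 239 days after the start; 239 ÷ 12 = 19 remainder 11. Last occurrence in the window: #20 on 25 January 2003.
Occurrences #2 through #20: 19 in total.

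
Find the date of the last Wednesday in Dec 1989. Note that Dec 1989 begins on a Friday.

Dec 27, 1989

Dec 1989 begins on a Friday, so the first Wednesday is Dec 6 (5 days later).
Dec 1989 has 31 days. Adding weeks: 6, 13, 20, 27 — the last one ≤ 31 is the 27th.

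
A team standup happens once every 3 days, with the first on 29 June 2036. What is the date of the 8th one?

The 8th occurrence is 7 intervals after the first: 7 × 3 = 21 days after 29 June 2036.
June has 30 days — 1 day to the end of June leaves 20.
20 days into July → 20 July 2036.

20 July 2036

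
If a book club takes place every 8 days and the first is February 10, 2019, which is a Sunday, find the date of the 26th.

August 29, 2019

The 26th occurrence is 25 intervals after the first: 25 × 8 = 200 days after February 10, 2019.
February has 28 days — 18 days to the end of February leaves 182.
March has 31 days (151 left).
April has 30 days (121 left).
May has 31 days (90 left).
June has 30 days (60 left).
July has 31 days (29 left).
29 days into August → August 29, 2019.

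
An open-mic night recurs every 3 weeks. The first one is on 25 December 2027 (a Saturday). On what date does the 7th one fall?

The 7th occurrence is 6 intervals after the first: 6 × 21 = 126 days after 25 December 2027.
December has 31 days — 6 days to the end of December leaves 120.
January has 31 days (89 left).
February has 29 days (60 left).
March has 31 days (29 left).
29 days into April → 29 April 2028.

29 April 2028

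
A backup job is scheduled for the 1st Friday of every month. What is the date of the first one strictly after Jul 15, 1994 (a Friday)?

Jul 1994 starts on a Friday, so its 1st Friday is Jul 1, 1994.
That is not after Jul 15, 1994, so look at Aug 1994.
Aug 1994 starts on a Monday, so its 1st Friday is Aug 5, 1994 (4 days in).

Aug 5, 1994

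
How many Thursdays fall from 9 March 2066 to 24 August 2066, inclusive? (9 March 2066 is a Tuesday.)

24

9 March 2066 is a Tuesday; the first Thursday on or after it is 11 March 2066 (2 days later).
From 11 March 2066 to 24 August 2066: 20 + 30 + 31 + 30 + 31 + 24 = 166 days (rest of March, April, May, June, July, August).
166 ÷ 7 = 23 full weeks with remainder 5, so 23 more Thursdays after the first → 24.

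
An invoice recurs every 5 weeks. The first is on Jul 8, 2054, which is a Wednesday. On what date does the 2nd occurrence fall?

Aug 12, 2054

The 2nd occurrence is 1 interval after the first: 1 × 35 = 35 days after Jul 8, 2054.
Jul has 31 days — 23 days to the end of Jul leaves 12.
12 days into Aug → Aug 12, 2054.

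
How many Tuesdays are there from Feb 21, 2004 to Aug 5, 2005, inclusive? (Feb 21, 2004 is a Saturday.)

Feb 21, 2004 is a Saturday; the first Tuesday on or after it is Feb 24, 2004 (3 days later).
From Feb 24, 2004 to Aug 5, 2005: 311 + 217 = 528 days (rest of 2004, to Aug 5, 2005 in 2005).
528 ÷ 7 = 75 full weeks with remainder 3, so 75 more Tuesdays after the first → 76.

76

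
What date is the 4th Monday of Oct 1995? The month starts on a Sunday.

Oct 23, 1995

Oct 1995 begins on a Sunday, so the first Monday is Oct 2 (1 day later).
The 4th Monday is 3 weeks later: 2 + 21 = 23.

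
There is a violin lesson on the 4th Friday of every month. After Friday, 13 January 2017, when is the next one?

27 January 2017

January 2017 starts on a Sunday; its first Friday is the 6th, so the 4th Friday is the 27th — 27 January 2017.
27 January 2017 is after 13 January 2017, so that is the next one.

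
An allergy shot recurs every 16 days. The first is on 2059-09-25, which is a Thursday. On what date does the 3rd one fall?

2059-10-27

The 3rd occurrence is 2 intervals after the first: 2 × 16 = 32 days after 2059-09-25.
September has 30 days — 5 days to the end of September leaves 27.
27 days into October → 2059-10-27.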